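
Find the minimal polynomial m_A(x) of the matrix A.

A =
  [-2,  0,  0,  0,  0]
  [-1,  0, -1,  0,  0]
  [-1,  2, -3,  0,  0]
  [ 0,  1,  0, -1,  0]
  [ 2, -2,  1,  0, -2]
x^4 + 6*x^3 + 13*x^2 + 12*x + 4

The characteristic polynomial is χ_A(x) = (x + 1)^2*(x + 2)^3, so the eigenvalues are known. The minimal polynomial is
  m_A(x) = Π_λ (x − λ)^{k_λ}
where k_λ is the size of the *largest* Jordan block for λ (equivalently, the smallest k with (A − λI)^k v = 0 for every generalised eigenvector v of λ).

  λ = -2: largest Jordan block has size 2, contributing (x + 2)^2
  λ = -1: largest Jordan block has size 2, contributing (x + 1)^2

So m_A(x) = (x + 1)^2*(x + 2)^2 = x^4 + 6*x^3 + 13*x^2 + 12*x + 4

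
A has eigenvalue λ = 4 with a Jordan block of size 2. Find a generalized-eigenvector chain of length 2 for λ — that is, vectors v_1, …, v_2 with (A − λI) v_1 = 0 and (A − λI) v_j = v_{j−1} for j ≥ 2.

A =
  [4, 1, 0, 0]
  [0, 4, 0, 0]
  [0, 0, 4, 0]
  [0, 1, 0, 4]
A Jordan chain for λ = 4 of length 2:
v_1 = (1, 0, 0, 1)ᵀ
v_2 = (0, 1, 0, 0)ᵀ

Let N = A − (4)·I. We want v_2 with N^2 v_2 = 0 but N^1 v_2 ≠ 0; then v_{j-1} := N · v_j for j = 2, …, 2.

Pick v_2 = (0, 1, 0, 0)ᵀ.
Then v_1 = N · v_2 = (1, 0, 0, 1)ᵀ.

Sanity check: (A − (4)·I) v_1 = (0, 0, 0, 0)ᵀ = 0. ✓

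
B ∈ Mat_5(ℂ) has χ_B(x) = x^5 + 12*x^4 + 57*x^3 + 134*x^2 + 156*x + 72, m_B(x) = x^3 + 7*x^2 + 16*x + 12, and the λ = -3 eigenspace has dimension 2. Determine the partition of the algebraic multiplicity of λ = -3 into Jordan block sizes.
Block sizes for λ = -3: [1, 1]

Step 1 — from the characteristic polynomial, algebraic multiplicity of λ = -3 is 2. From dim ker(B − (-3)·I) = 2, there are exactly 2 Jordan blocks for λ = -3.
Step 2 — from the minimal polynomial, the factor (x + 3) tells us the largest block for λ = -3 has size 1.
Step 3 — with total size 2, 2 blocks, and largest block 1, the block sizes (in nonincreasing order) are [1, 1].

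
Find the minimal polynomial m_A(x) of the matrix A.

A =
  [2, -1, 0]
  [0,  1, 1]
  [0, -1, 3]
x^3 - 6*x^2 + 12*x - 8

The characteristic polynomial is χ_A(x) = (x - 2)^3, so the eigenvalues are known. The minimal polynomial is
  m_A(x) = Π_λ (x − λ)^{k_λ}
where k_λ is the size of the *largest* Jordan block for λ (equivalently, the smallest k with (A − λI)^k v = 0 for every generalised eigenvector v of λ).

  λ = 2: largest Jordan block has size 3, contributing (x − 2)^3

So m_A(x) = (x - 2)^3 = x^3 - 6*x^2 + 12*x - 8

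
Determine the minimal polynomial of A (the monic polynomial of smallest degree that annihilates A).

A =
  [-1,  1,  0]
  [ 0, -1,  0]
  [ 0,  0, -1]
x^2 + 2*x + 1

The characteristic polynomial is χ_A(x) = (x + 1)^3, so the eigenvalues are known. The minimal polynomial is
  m_A(x) = Π_λ (x − λ)^{k_λ}
where k_λ is the size of the *largest* Jordan block for λ (equivalently, the smallest k with (A − λI)^k v = 0 for every generalised eigenvector v of λ).

  λ = -1: largest Jordan block has size 2, contributing (x + 1)^2

So m_A(x) = (x + 1)^2 = x^2 + 2*x + 1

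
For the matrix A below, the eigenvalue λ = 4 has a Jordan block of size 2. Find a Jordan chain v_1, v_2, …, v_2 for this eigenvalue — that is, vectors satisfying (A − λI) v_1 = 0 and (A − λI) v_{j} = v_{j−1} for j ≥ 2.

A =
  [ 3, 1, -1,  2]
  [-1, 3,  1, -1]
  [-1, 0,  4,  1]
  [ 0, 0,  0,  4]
A Jordan chain for λ = 4 of length 2:
v_1 = (0, -1, -1, 0)ᵀ
v_2 = (0, 2, 0, -1)ᵀ

Let N = A − (4)·I. We want v_2 with N^2 v_2 = 0 but N^1 v_2 ≠ 0; then v_{j-1} := N · v_j for j = 2, …, 2.

Pick v_2 = (0, 2, 0, -1)ᵀ.
Then v_1 = N · v_2 = (0, -1, -1, 0)ᵀ.

Sanity check: (A − (4)·I) v_1 = (0, 0, 0, 0)ᵀ = 0. ✓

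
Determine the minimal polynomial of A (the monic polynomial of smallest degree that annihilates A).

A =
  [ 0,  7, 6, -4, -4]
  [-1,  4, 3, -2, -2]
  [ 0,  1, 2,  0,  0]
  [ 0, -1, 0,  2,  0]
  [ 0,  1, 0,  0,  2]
x^3 - 6*x^2 + 12*x - 8

The characteristic polynomial is χ_A(x) = (x - 2)^5, so the eigenvalues are known. The minimal polynomial is
  m_A(x) = Π_λ (x − λ)^{k_λ}
where k_λ is the size of the *largest* Jordan block for λ (equivalently, the smallest k with (A − λI)^k v = 0 for every generalised eigenvector v of λ).

  λ = 2: largest Jordan block has size 3, contributing (x − 2)^3

So m_A(x) = (x - 2)^3 = x^3 - 6*x^2 + 12*x - 8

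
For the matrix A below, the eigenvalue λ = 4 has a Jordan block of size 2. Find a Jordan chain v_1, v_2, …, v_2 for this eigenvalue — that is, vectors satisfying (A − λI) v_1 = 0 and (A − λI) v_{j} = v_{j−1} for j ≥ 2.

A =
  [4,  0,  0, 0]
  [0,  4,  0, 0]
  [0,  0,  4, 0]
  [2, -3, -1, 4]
A Jordan chain for λ = 4 of length 2:
v_1 = (0, 0, 0, 2)ᵀ
v_2 = (1, 0, 0, 0)ᵀ

Let N = A − (4)·I. We want v_2 with N^2 v_2 = 0 but N^1 v_2 ≠ 0; then v_{j-1} := N · v_j for j = 2, …, 2.

Pick v_2 = (1, 0, 0, 0)ᵀ.
Then v_1 = N · v_2 = (0, 0, 0, 2)ᵀ.

Sanity check: (A − (4)·I) v_1 = (0, 0, 0, 0)ᵀ = 0. ✓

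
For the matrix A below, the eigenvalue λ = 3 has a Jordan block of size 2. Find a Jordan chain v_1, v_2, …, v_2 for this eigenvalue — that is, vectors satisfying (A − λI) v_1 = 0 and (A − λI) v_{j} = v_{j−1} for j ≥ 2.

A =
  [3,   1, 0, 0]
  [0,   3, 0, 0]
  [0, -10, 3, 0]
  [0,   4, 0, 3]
A Jordan chain for λ = 3 of length 2:
v_1 = (1, 0, -10, 4)ᵀ
v_2 = (0, 1, 0, 0)ᵀ

Let N = A − (3)·I. We want v_2 with N^2 v_2 = 0 but N^1 v_2 ≠ 0; then v_{j-1} := N · v_j for j = 2, …, 2.

Pick v_2 = (0, 1, 0, 0)ᵀ.
Then v_1 = N · v_2 = (1, 0, -10, 4)ᵀ.

Sanity check: (A − (3)·I) v_1 = (0, 0, 0, 0)ᵀ = 0. ✓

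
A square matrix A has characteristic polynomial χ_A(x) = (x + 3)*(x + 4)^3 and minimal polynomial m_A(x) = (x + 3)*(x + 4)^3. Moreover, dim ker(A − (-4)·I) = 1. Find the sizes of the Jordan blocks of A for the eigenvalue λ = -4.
Block sizes for λ = -4: [3]

Step 1 — from the characteristic polynomial, algebraic multiplicity of λ = -4 is 3. From dim ker(A − (-4)·I) = 1, there are exactly 1 Jordan blocks for λ = -4.
Step 2 — from the minimal polynomial, the factor (x + 4)^3 tells us the largest block for λ = -4 has size 3.
Step 3 — with total size 3, 1 blocks, and largest block 3, the block sizes (in nonincreasing order) are [3].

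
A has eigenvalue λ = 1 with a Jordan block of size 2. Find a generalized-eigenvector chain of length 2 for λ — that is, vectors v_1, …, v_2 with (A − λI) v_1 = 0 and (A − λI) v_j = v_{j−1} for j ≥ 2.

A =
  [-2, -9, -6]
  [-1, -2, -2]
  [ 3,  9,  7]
A Jordan chain for λ = 1 of length 2:
v_1 = (-3, -1, 3)ᵀ
v_2 = (1, 0, 0)ᵀ

Let N = A − (1)·I. We want v_2 with N^2 v_2 = 0 but N^1 v_2 ≠ 0; then v_{j-1} := N · v_j for j = 2, …, 2.

Pick v_2 = (1, 0, 0)ᵀ.
Then v_1 = N · v_2 = (-3, -1, 3)ᵀ.

Sanity check: (A − (1)·I) v_1 = (0, 0, 0)ᵀ = 0. ✓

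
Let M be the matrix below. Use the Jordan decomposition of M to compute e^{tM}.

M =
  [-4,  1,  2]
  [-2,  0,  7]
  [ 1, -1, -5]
e^{tM} =
  [t^2*exp(-3*t)/2 - t*exp(-3*t) + exp(-3*t), t*exp(-3*t), t^2*exp(-3*t)/2 + 2*t*exp(-3*t)]
  [3*t^2*exp(-3*t)/2 - 2*t*exp(-3*t), 3*t*exp(-3*t) + exp(-3*t), 3*t^2*exp(-3*t)/2 + 7*t*exp(-3*t)]
  [-t^2*exp(-3*t)/2 + t*exp(-3*t), -t*exp(-3*t), -t^2*exp(-3*t)/2 - 2*t*exp(-3*t) + exp(-3*t)]

Strategy: write M = P · J · P⁻¹ where J is a Jordan canonical form, so e^{tM} = P · e^{tJ} · P⁻¹, and e^{tJ} can be computed block-by-block.

M has Jordan form
J =
  [-3,  1,  0]
  [ 0, -3,  1]
  [ 0,  0, -3]
(up to reordering of blocks).

Per-block formulas:
  For a 3×3 Jordan block J_3(-3): exp(t · J_3(-3)) = e^(-3t)·(I + t·N + (t^2/2)·N^2), where N is the 3×3 nilpotent shift.

After assembling e^{tJ} and conjugating by P, we get:

e^{tM} =
  [t^2*exp(-3*t)/2 - t*exp(-3*t) + exp(-3*t), t*exp(-3*t), t^2*exp(-3*t)/2 + 2*t*exp(-3*t)]
  [3*t^2*exp(-3*t)/2 - 2*t*exp(-3*t), 3*t*exp(-3*t) + exp(-3*t), 3*t^2*exp(-3*t)/2 + 7*t*exp(-3*t)]
  [-t^2*exp(-3*t)/2 + t*exp(-3*t), -t*exp(-3*t), -t^2*exp(-3*t)/2 - 2*t*exp(-3*t) + exp(-3*t)]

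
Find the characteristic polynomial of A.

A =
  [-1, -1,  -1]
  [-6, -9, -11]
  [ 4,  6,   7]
x^3 + 3*x^2 + 3*x + 1

Expanding det(x·I − A) (e.g. by cofactor expansion or by noting that A is similar to its Jordan form J, which has the same characteristic polynomial as A) gives
  χ_A(x) = x^3 + 3*x^2 + 3*x + 1
which factors as (x + 1)^3. The eigenvalues (with algebraic multiplicities) are λ = -1 with multiplicity 3.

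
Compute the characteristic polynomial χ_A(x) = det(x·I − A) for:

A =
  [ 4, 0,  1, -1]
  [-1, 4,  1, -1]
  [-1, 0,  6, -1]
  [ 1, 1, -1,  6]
x^4 - 20*x^3 + 150*x^2 - 500*x + 625

Expanding det(x·I − A) (e.g. by cofactor expansion or by noting that A is similar to its Jordan form J, which has the same characteristic polynomial as A) gives
  χ_A(x) = x^4 - 20*x^3 + 150*x^2 - 500*x + 625
which factors as (x - 5)^4. The eigenvalues (with algebraic multiplicities) are λ = 5 with multiplicity 4.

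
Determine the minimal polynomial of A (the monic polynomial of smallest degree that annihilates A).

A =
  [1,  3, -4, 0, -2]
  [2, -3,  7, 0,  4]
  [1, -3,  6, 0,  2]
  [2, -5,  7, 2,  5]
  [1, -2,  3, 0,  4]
x^3 - 6*x^2 + 12*x - 8

The characteristic polynomial is χ_A(x) = (x - 2)^5, so the eigenvalues are known. The minimal polynomial is
  m_A(x) = Π_λ (x − λ)^{k_λ}
where k_λ is the size of the *largest* Jordan block for λ (equivalently, the smallest k with (A − λI)^k v = 0 for every generalised eigenvector v of λ).

  λ = 2: largest Jordan block has size 3, contributing (x − 2)^3

So m_A(x) = (x - 2)^3 = x^3 - 6*x^2 + 12*x - 8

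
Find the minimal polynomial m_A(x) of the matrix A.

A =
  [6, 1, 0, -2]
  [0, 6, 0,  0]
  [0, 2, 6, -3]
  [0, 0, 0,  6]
x^2 - 12*x + 36

The characteristic polynomial is χ_A(x) = (x - 6)^4, so the eigenvalues are known. The minimal polynomial is
  m_A(x) = Π_λ (x − λ)^{k_λ}
where k_λ is the size of the *largest* Jordan block for λ (equivalently, the smallest k with (A − λI)^k v = 0 for every generalised eigenvector v of λ).

  λ = 6: largest Jordan block has size 2, contributing (x − 6)^2

So m_A(x) = (x - 6)^2 = x^2 - 12*x + 36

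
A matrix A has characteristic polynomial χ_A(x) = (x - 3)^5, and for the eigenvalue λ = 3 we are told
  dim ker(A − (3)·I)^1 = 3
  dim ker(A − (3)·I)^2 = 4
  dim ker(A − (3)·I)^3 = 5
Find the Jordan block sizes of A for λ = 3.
Block sizes for λ = 3: [3, 1, 1]

From the dimensions of kernels of powers, the number of Jordan blocks of size at least j is d_j − d_{j−1} where d_j = dim ker(N^j) (with d_0 = 0). Computing the differences gives [3, 1, 1].
The number of blocks of size exactly k is (#blocks of size ≥ k) − (#blocks of size ≥ k + 1), so the partition is: 2 block(s) of size 1, 1 block(s) of size 3.
In nonincreasing order the block sizes are [3, 1, 1].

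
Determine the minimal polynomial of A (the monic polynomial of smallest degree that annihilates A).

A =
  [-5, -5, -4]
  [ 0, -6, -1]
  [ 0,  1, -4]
x^3 + 15*x^2 + 75*x + 125

The characteristic polynomial is χ_A(x) = (x + 5)^3, so the eigenvalues are known. The minimal polynomial is
  m_A(x) = Π_λ (x − λ)^{k_λ}
where k_λ is the size of the *largest* Jordan block for λ (equivalently, the smallest k with (A − λI)^k v = 0 for every generalised eigenvector v of λ).

  λ = -5: largest Jordan block has size 3, contributing (x + 5)^3

So m_A(x) = (x + 5)^3 = x^3 + 15*x^2 + 75*x + 125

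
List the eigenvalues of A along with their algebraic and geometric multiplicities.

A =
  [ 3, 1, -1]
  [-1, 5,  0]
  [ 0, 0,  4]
λ = 4: alg = 3, geom = 1

Step 1 — factor the characteristic polynomial to read off the algebraic multiplicities:
  χ_A(x) = (x - 4)^3

Step 2 — compute geometric multiplicities via the rank-nullity identity g(λ) = n − rank(A − λI):
  rank(A − (4)·I) = 2, so dim ker(A − (4)·I) = n − 2 = 1

Summary:
  λ = 4: algebraic multiplicity = 3, geometric multiplicity = 1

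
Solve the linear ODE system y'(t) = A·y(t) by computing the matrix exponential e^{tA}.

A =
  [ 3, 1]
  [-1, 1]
e^{tA} =
  [t*exp(2*t) + exp(2*t), t*exp(2*t)]
  [-t*exp(2*t), -t*exp(2*t) + exp(2*t)]

Strategy: write A = P · J · P⁻¹ where J is a Jordan canonical form, so e^{tA} = P · e^{tJ} · P⁻¹, and e^{tJ} can be computed block-by-block.

A has Jordan form
J =
  [2, 1]
  [0, 2]
(up to reordering of blocks).

Per-block formulas:
  For a 2×2 Jordan block J_2(2): exp(t · J_2(2)) = e^(2t)·(I + t·N), where N is the 2×2 nilpotent shift.

After assembling e^{tJ} and conjugating by P, we get:

e^{tA} =
  [t*exp(2*t) + exp(2*t), t*exp(2*t)]
  [-t*exp(2*t), -t*exp(2*t) + exp(2*t)]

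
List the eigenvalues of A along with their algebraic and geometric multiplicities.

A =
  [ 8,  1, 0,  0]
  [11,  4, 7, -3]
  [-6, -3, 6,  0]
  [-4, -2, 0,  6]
λ = 6: alg = 4, geom = 2

Step 1 — factor the characteristic polynomial to read off the algebraic multiplicities:
  χ_A(x) = (x - 6)^4

Step 2 — compute geometric multiplicities via the rank-nullity identity g(λ) = n − rank(A − λI):
  rank(A − (6)·I) = 2, so dim ker(A − (6)·I) = n − 2 = 2

Summary:
  λ = 6: algebraic multiplicity = 4, geometric multiplicity = 2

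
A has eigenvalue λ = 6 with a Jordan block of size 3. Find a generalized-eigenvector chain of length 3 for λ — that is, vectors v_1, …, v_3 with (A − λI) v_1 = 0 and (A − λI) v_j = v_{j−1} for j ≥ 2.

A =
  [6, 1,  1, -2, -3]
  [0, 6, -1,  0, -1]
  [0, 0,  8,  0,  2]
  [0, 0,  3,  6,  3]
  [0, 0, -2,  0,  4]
A Jordan chain for λ = 6 of length 3:
v_1 = (1, 0, 0, 0, 0)ᵀ
v_2 = (1, -1, 2, 3, -2)ᵀ
v_3 = (0, 0, 1, 0, 0)ᵀ

Let N = A − (6)·I. We want v_3 with N^3 v_3 = 0 but N^2 v_3 ≠ 0; then v_{j-1} := N · v_j for j = 3, …, 2.

Pick v_3 = (0, 0, 1, 0, 0)ᵀ.
Then v_2 = N · v_3 = (1, -1, 2, 3, -2)ᵀ.
Then v_1 = N · v_2 = (1, 0, 0, 0, 0)ᵀ.

Sanity check: (A − (6)·I) v_1 = (0, 0, 0, 0, 0)ᵀ = 0. ✓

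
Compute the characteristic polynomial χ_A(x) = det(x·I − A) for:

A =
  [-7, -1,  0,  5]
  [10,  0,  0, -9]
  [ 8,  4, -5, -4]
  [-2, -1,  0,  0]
x^4 + 12*x^3 + 46*x^2 + 60*x + 25

Expanding det(x·I − A) (e.g. by cofactor expansion or by noting that A is similar to its Jordan form J, which has the same characteristic polynomial as A) gives
  χ_A(x) = x^4 + 12*x^3 + 46*x^2 + 60*x + 25
which factors as (x + 1)^2*(x + 5)^2. The eigenvalues (with algebraic multiplicities) are λ = -5 with multiplicity 2, λ = -1 with multiplicity 2.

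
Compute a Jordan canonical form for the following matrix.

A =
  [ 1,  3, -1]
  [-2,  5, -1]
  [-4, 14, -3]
J_3(1)

The characteristic polynomial is
  det(x·I − A) = x^3 - 3*x^2 + 3*x - 1 = (x - 1)^3

Eigenvalues and multiplicities (the geometric multiplicity of λ is n − rank(A − λI), which equals the number of Jordan blocks for λ):
  λ = 1: algebraic multiplicity = 3, geometric multiplicity = 1

Determining the block sizes for each eigenvalue:
  λ = 1: one block (gm = 1), so the single block has size am = 3 → block sizes [3]

Assembling the blocks gives a Jordan form
J =
  [1, 1, 0]
  [0, 1, 1]
  [0, 0, 1]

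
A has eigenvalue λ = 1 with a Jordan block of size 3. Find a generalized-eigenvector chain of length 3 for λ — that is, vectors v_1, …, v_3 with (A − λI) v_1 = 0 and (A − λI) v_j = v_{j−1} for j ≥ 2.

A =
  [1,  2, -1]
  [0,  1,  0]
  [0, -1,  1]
A Jordan chain for λ = 1 of length 3:
v_1 = (1, 0, 0)ᵀ
v_2 = (2, 0, -1)ᵀ
v_3 = (0, 1, 0)ᵀ

Let N = A − (1)·I. We want v_3 with N^3 v_3 = 0 but N^2 v_3 ≠ 0; then v_{j-1} := N · v_j for j = 3, …, 2.

Pick v_3 = (0, 1, 0)ᵀ.
Then v_2 = N · v_3 = (2, 0, -1)ᵀ.
Then v_1 = N · v_2 = (1, 0, 0)ᵀ.

Sanity check: (A − (1)·I) v_1 = (0, 0, 0)ᵀ = 0. ✓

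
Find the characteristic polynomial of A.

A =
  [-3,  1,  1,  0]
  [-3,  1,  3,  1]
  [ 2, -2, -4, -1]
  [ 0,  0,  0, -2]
x^4 + 8*x^3 + 24*x^2 + 32*x + 16

Expanding det(x·I − A) (e.g. by cofactor expansion or by noting that A is similar to its Jordan form J, which has the same characteristic polynomial as A) gives
  χ_A(x) = x^4 + 8*x^3 + 24*x^2 + 32*x + 16
which factors as (x + 2)^4. The eigenvalues (with algebraic multiplicities) are λ = -2 with multiplicity 4.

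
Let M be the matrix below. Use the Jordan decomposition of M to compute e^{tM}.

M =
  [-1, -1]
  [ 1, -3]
e^{tM} =
  [t*exp(-2*t) + exp(-2*t), -t*exp(-2*t)]
  [t*exp(-2*t), -t*exp(-2*t) + exp(-2*t)]

Strategy: write M = P · J · P⁻¹ where J is a Jordan canonical form, so e^{tM} = P · e^{tJ} · P⁻¹, and e^{tJ} can be computed block-by-block.

M has Jordan form
J =
  [-2,  1]
  [ 0, -2]
(up to reordering of blocks).

Per-block formulas:
  For a 2×2 Jordan block J_2(-2): exp(t · J_2(-2)) = e^(-2t)·(I + t·N), where N is the 2×2 nilpotent shift.

After assembling e^{tJ} and conjugating by P, we get:

e^{tM} =
  [t*exp(-2*t) + exp(-2*t), -t*exp(-2*t)]
  [t*exp(-2*t), -t*exp(-2*t) + exp(-2*t)]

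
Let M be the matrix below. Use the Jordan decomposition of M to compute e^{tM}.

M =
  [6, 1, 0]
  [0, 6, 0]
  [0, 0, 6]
e^{tM} =
  [exp(6*t), t*exp(6*t), 0]
  [0, exp(6*t), 0]
  [0, 0, exp(6*t)]

Strategy: write M = P · J · P⁻¹ where J is a Jordan canonical form, so e^{tM} = P · e^{tJ} · P⁻¹, and e^{tJ} can be computed block-by-block.

M has Jordan form
J =
  [6, 1, 0]
  [0, 6, 0]
  [0, 0, 6]
(up to reordering of blocks).

Per-block formulas:
  For a 2×2 Jordan block J_2(6): exp(t · J_2(6)) = e^(6t)·(I + t·N), where N is the 2×2 nilpotent shift.
  For a 1×1 block at λ = 6: exp(t · [6]) = [e^(6t)].

After assembling e^{tJ} and conjugating by P, we get:

e^{tM} =
  [exp(6*t), t*exp(6*t), 0]
  [0, exp(6*t), 0]
  [0, 0, exp(6*t)]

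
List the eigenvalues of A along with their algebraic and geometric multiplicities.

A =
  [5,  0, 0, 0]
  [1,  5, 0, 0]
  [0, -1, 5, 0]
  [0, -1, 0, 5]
λ = 5: alg = 4, geom = 2

Step 1 — factor the characteristic polynomial to read off the algebraic multiplicities:
  χ_A(x) = (x - 5)^4

Step 2 — compute geometric multiplicities via the rank-nullity identity g(λ) = n − rank(A − λI):
  rank(A − (5)·I) = 2, so dim ker(A − (5)·I) = n − 2 = 2

Summary:
  λ = 5: algebraic multiplicity = 4, geometric multiplicity = 2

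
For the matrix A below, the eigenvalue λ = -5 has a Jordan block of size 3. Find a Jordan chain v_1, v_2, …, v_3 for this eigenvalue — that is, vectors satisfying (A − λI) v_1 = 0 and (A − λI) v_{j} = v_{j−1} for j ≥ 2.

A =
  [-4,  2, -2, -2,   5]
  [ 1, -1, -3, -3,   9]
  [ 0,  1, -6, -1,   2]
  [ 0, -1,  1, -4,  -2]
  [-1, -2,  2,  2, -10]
A Jordan chain for λ = -5 of length 3:
v_1 = (-2, -4, -1, 1, 2)ᵀ
v_2 = (1, 1, 0, 0, -1)ᵀ
v_3 = (1, 0, 0, 0, 0)ᵀ

Let N = A − (-5)·I. We want v_3 with N^3 v_3 = 0 but N^2 v_3 ≠ 0; then v_{j-1} := N · v_j for j = 3, …, 2.

Pick v_3 = (1, 0, 0, 0, 0)ᵀ.
Then v_2 = N · v_3 = (1, 1, 0, 0, -1)ᵀ.
Then v_1 = N · v_2 = (-2, -4, -1, 1, 2)ᵀ.

Sanity check: (A − (-5)·I) v_1 = (0, 0, 0, 0, 0)ᵀ = 0. ✓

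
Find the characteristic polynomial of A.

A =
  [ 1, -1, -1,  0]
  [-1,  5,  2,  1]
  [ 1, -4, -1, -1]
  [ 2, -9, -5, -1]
x^4 - 4*x^3 + 6*x^2 - 4*x + 1

Expanding det(x·I − A) (e.g. by cofactor expansion or by noting that A is similar to its Jordan form J, which has the same characteristic polynomial as A) gives
  χ_A(x) = x^4 - 4*x^3 + 6*x^2 - 4*x + 1
which factors as (x - 1)^4. The eigenvalues (with algebraic multiplicities) are λ = 1 with multiplicity 4.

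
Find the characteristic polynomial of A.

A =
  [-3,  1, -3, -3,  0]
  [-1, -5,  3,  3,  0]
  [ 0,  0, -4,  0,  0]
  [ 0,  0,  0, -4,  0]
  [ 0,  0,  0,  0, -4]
x^5 + 20*x^4 + 160*x^3 + 640*x^2 + 1280*x + 1024

Expanding det(x·I − A) (e.g. by cofactor expansion or by noting that A is similar to its Jordan form J, which has the same characteristic polynomial as A) gives
  χ_A(x) = x^5 + 20*x^4 + 160*x^3 + 640*x^2 + 1280*x + 1024
which factors as (x + 4)^5. The eigenvalues (with algebraic multiplicities) are λ = -4 with multiplicity 5.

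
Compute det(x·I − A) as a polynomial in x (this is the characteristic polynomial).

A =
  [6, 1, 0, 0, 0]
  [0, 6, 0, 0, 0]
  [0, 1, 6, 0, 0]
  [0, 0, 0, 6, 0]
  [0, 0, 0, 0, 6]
x^5 - 30*x^4 + 360*x^3 - 2160*x^2 + 6480*x - 7776

Expanding det(x·I − A) (e.g. by cofactor expansion or by noting that A is similar to its Jordan form J, which has the same characteristic polynomial as A) gives
  χ_A(x) = x^5 - 30*x^4 + 360*x^3 - 2160*x^2 + 6480*x - 7776
which factors as (x - 6)^5. The eigenvalues (with algebraic multiplicities) are λ = 6 with multiplicity 5.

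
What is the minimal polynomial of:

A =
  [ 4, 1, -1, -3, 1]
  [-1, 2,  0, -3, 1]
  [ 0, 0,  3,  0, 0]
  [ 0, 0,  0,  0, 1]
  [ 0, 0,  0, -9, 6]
x^3 - 9*x^2 + 27*x - 27

The characteristic polynomial is χ_A(x) = (x - 3)^5, so the eigenvalues are known. The minimal polynomial is
  m_A(x) = Π_λ (x − λ)^{k_λ}
where k_λ is the size of the *largest* Jordan block for λ (equivalently, the smallest k with (A − λI)^k v = 0 for every generalised eigenvector v of λ).

  λ = 3: largest Jordan block has size 3, contributing (x − 3)^3

So m_A(x) = (x - 3)^3 = x^3 - 9*x^2 + 27*x - 27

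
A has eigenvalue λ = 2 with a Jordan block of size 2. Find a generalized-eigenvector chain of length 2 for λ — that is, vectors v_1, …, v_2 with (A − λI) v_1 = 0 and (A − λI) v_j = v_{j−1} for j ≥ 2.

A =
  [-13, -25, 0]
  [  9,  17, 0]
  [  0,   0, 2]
A Jordan chain for λ = 2 of length 2:
v_1 = (-15, 9, 0)ᵀ
v_2 = (1, 0, 0)ᵀ

Let N = A − (2)·I. We want v_2 with N^2 v_2 = 0 but N^1 v_2 ≠ 0; then v_{j-1} := N · v_j for j = 2, …, 2.

Pick v_2 = (1, 0, 0)ᵀ.
Then v_1 = N · v_2 = (-15, 9, 0)ᵀ.

Sanity check: (A − (2)·I) v_1 = (0, 0, 0)ᵀ = 0. ✓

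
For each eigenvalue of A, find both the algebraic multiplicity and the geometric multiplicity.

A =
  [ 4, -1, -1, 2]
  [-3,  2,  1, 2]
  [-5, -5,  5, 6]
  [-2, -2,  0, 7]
λ = 3: alg = 1, geom = 1; λ = 5: alg = 3, geom = 1

Step 1 — factor the characteristic polynomial to read off the algebraic multiplicities:
  χ_A(x) = (x - 5)^3*(x - 3)

Step 2 — compute geometric multiplicities via the rank-nullity identity g(λ) = n − rank(A − λI):
  rank(A − (3)·I) = 3, so dim ker(A − (3)·I) = n − 3 = 1
  rank(A − (5)·I) = 3, so dim ker(A − (5)·I) = n − 3 = 1

Summary:
  λ = 3: algebraic multiplicity = 1, geometric multiplicity = 1
  λ = 5: algebraic multiplicity = 3, geometric multiplicity = 1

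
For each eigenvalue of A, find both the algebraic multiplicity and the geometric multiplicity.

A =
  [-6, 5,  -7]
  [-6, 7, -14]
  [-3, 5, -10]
λ = -3: alg = 3, geom = 2

Step 1 — factor the characteristic polynomial to read off the algebraic multiplicities:
  χ_A(x) = (x + 3)^3

Step 2 — compute geometric multiplicities via the rank-nullity identity g(λ) = n − rank(A − λI):
  rank(A − (-3)·I) = 1, so dim ker(A − (-3)·I) = n − 1 = 2

Summary:
  λ = -3: algebraic multiplicity = 3, geometric multiplicity = 2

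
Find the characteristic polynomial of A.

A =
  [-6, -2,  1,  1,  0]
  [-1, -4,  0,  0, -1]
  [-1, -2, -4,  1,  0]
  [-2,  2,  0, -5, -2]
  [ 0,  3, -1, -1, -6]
x^5 + 25*x^4 + 250*x^3 + 1250*x^2 + 3125*x + 3125

Expanding det(x·I − A) (e.g. by cofactor expansion or by noting that A is similar to its Jordan form J, which has the same characteristic polynomial as A) gives
  χ_A(x) = x^5 + 25*x^4 + 250*x^3 + 1250*x^2 + 3125*x + 3125
which factors as (x + 5)^5. The eigenvalues (with algebraic multiplicities) are λ = -5 with multiplicity 5.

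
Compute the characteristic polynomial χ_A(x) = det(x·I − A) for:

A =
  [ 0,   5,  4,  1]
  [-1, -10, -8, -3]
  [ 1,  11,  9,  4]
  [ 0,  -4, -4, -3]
x^4 + 4*x^3 + 6*x^2 + 4*x + 1

Expanding det(x·I − A) (e.g. by cofactor expansion or by noting that A is similar to its Jordan form J, which has the same characteristic polynomial as A) gives
  χ_A(x) = x^4 + 4*x^3 + 6*x^2 + 4*x + 1
which factors as (x + 1)^4. The eigenvalues (with algebraic multiplicities) are λ = -1 with multiplicity 4.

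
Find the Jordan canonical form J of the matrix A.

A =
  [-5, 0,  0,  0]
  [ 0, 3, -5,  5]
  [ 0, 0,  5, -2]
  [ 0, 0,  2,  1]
J_1(-5) ⊕ J_2(3) ⊕ J_1(3)

The characteristic polynomial is
  det(x·I − A) = x^4 - 4*x^3 - 18*x^2 + 108*x - 135 = (x - 3)^3*(x + 5)

Eigenvalues and multiplicities (the geometric multiplicity of λ is n − rank(A − λI), which equals the number of Jordan blocks for λ):
  λ = -5: algebraic multiplicity = 1, geometric multiplicity = 1
  λ = 3: algebraic multiplicity = 3, geometric multiplicity = 2

Determining the block sizes for each eigenvalue:
  λ = -5: one block (gm = 1), so the single block has size am = 1 → block sizes [1]
  λ = 3: 2 blocks summing to 3 forces exactly one block of size 2 and the rest size 1 → block sizes [2, 1]

Assembling the blocks gives a Jordan form
J =
  [-5, 0, 0, 0]
  [ 0, 3, 1, 0]
  [ 0, 0, 3, 0]
  [ 0, 0, 0, 3]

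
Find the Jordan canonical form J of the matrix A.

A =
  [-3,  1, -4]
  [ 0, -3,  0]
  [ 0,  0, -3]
J_2(-3) ⊕ J_1(-3)

The characteristic polynomial is
  det(x·I − A) = x^3 + 9*x^2 + 27*x + 27 = (x + 3)^3

Eigenvalues and multiplicities (the geometric multiplicity of λ is n − rank(A − λI), which equals the number of Jordan blocks for λ):
  λ = -3: algebraic multiplicity = 3, geometric multiplicity = 2

Determining the block sizes for each eigenvalue:
  λ = -3: 2 blocks summing to 3 forces exactly one block of size 2 and the rest size 1 → block sizes [2, 1]

Assembling the blocks gives a Jordan form
J =
  [-3,  1,  0]
  [ 0, -3,  0]
  [ 0,  0, -3]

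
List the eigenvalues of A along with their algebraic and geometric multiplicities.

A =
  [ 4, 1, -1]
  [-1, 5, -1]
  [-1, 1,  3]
λ = 4: alg = 3, geom = 1

Step 1 — factor the characteristic polynomial to read off the algebraic multiplicities:
  χ_A(x) = (x - 4)^3

Step 2 — compute geometric multiplicities via the rank-nullity identity g(λ) = n − rank(A − λI):
  rank(A − (4)·I) = 2, so dim ker(A − (4)·I) = n − 2 = 1

Summary:
  λ = 4: algebraic multiplicity = 3, geometric multiplicity = 1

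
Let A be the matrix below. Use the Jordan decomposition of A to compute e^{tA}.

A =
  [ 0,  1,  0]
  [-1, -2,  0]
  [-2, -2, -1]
e^{tA} =
  [t*exp(-t) + exp(-t), t*exp(-t), 0]
  [-t*exp(-t), -t*exp(-t) + exp(-t), 0]
  [-2*t*exp(-t), -2*t*exp(-t), exp(-t)]

Strategy: write A = P · J · P⁻¹ where J is a Jordan canonical form, so e^{tA} = P · e^{tJ} · P⁻¹, and e^{tJ} can be computed block-by-block.

A has Jordan form
J =
  [-1,  1,  0]
  [ 0, -1,  0]
  [ 0,  0, -1]
(up to reordering of blocks).

Per-block formulas:
  For a 1×1 block at λ = -1: exp(t · [-1]) = [e^(-1t)].
  For a 2×2 Jordan block J_2(-1): exp(t · J_2(-1)) = e^(-1t)·(I + t·N), where N is the 2×2 nilpotent shift.

After assembling e^{tJ} and conjugating by P, we get:

e^{tA} =
  [t*exp(-t) + exp(-t), t*exp(-t), 0]
  [-t*exp(-t), -t*exp(-t) + exp(-t), 0]
  [-2*t*exp(-t), -2*t*exp(-t), exp(-t)]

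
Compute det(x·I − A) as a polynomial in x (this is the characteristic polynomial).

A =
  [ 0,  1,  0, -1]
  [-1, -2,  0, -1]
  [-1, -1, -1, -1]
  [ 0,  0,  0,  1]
x^4 + 2*x^3 - 2*x - 1

Expanding det(x·I − A) (e.g. by cofactor expansion or by noting that A is similar to its Jordan form J, which has the same characteristic polynomial as A) gives
  χ_A(x) = x^4 + 2*x^3 - 2*x - 1
which factors as (x - 1)*(x + 1)^3. The eigenvalues (with algebraic multiplicities) are λ = -1 with multiplicity 3, λ = 1 with multiplicity 1.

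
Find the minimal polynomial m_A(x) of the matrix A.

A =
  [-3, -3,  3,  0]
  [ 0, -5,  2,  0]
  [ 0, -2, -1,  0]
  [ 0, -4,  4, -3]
x^2 + 6*x + 9

The characteristic polynomial is χ_A(x) = (x + 3)^4, so the eigenvalues are known. The minimal polynomial is
  m_A(x) = Π_λ (x − λ)^{k_λ}
where k_λ is the size of the *largest* Jordan block for λ (equivalently, the smallest k with (A − λI)^k v = 0 for every generalised eigenvector v of λ).

  λ = -3: largest Jordan block has size 2, contributing (x + 3)^2

So m_A(x) = (x + 3)^2 = x^2 + 6*x + 9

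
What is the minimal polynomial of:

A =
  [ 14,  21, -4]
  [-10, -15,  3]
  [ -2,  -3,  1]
x^3

The characteristic polynomial is χ_A(x) = x^3, so the eigenvalues are known. The minimal polynomial is
  m_A(x) = Π_λ (x − λ)^{k_λ}
where k_λ is the size of the *largest* Jordan block for λ (equivalently, the smallest k with (A − λI)^k v = 0 for every generalised eigenvector v of λ).

  λ = 0: largest Jordan block has size 3, contributing (x − 0)^3

So m_A(x) = x^3 = x^3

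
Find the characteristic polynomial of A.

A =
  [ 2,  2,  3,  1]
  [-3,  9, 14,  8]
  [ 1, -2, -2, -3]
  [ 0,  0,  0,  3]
x^4 - 12*x^3 + 54*x^2 - 108*x + 81

Expanding det(x·I − A) (e.g. by cofactor expansion or by noting that A is similar to its Jordan form J, which has the same characteristic polynomial as A) gives
  χ_A(x) = x^4 - 12*x^3 + 54*x^2 - 108*x + 81
which factors as (x - 3)^4. The eigenvalues (with algebraic multiplicities) are λ = 3 with multiplicity 4.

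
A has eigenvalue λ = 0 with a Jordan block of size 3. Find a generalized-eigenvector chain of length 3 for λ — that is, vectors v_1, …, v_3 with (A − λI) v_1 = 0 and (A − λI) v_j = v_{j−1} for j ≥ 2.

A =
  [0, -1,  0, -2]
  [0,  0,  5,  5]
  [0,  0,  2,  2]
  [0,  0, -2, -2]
A Jordan chain for λ = 0 of length 3:
v_1 = (-1, 0, 0, 0)ᵀ
v_2 = (0, 5, 2, -2)ᵀ
v_3 = (0, 0, 1, 0)ᵀ

Let N = A − (0)·I. We want v_3 with N^3 v_3 = 0 but N^2 v_3 ≠ 0; then v_{j-1} := N · v_j for j = 3, …, 2.

Pick v_3 = (0, 0, 1, 0)ᵀ.
Then v_2 = N · v_3 = (0, 5, 2, -2)ᵀ.
Then v_1 = N · v_2 = (-1, 0, 0, 0)ᵀ.

Sanity check: (A − (0)·I) v_1 = (0, 0, 0, 0)ᵀ = 0. ✓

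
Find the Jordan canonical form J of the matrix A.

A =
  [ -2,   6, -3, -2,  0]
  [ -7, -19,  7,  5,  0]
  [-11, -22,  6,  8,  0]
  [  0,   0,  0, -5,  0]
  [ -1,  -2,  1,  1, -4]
J_2(-5) ⊕ J_2(-5) ⊕ J_1(-4)

The characteristic polynomial is
  det(x·I − A) = x^5 + 24*x^4 + 230*x^3 + 1100*x^2 + 2625*x + 2500 = (x + 4)*(x + 5)^4

Eigenvalues and multiplicities (the geometric multiplicity of λ is n − rank(A − λI), which equals the number of Jordan blocks for λ):
  λ = -5: algebraic multiplicity = 4, geometric multiplicity = 2
  λ = -4: algebraic multiplicity = 1, geometric multiplicity = 1

Determining the block sizes for each eigenvalue:
  λ = -5: with am = 4 and gm = 2, the partition is not yet determined (e.g. several partitions of 4 into 2 parts exist). Let N = A − (-5)·I. Computing rank(N^1) = 3, rank(N^2) = 1; the number of blocks of size ≥ j is rank(N^{j−1}) − rank(N^j), giving [2, 2]. So we have 2 block(s) of size 2 → block sizes [2, 2]
  λ = -4: one block (gm = 1), so the single block has size am = 1 → block sizes [1]

Assembling the blocks gives a Jordan form
J =
  [-5,  1,  0,  0,  0]
  [ 0, -5,  0,  0,  0]
  [ 0,  0, -5,  1,  0]
  [ 0,  0,  0, -5,  0]
  [ 0,  0,  0,  0, -4]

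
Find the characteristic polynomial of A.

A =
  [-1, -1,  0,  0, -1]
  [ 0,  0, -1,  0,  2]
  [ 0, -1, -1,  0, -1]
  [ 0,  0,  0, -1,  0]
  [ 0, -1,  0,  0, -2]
x^5 + 5*x^4 + 10*x^3 + 10*x^2 + 5*x + 1

Expanding det(x·I − A) (e.g. by cofactor expansion or by noting that A is similar to its Jordan form J, which has the same characteristic polynomial as A) gives
  χ_A(x) = x^5 + 5*x^4 + 10*x^3 + 10*x^2 + 5*x + 1
which factors as (x + 1)^5. The eigenvalues (with algebraic multiplicities) are λ = -1 with multiplicity 5.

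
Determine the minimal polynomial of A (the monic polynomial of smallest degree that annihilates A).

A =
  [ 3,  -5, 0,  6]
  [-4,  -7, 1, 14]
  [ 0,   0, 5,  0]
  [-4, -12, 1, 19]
x^3 - 15*x^2 + 75*x - 125

The characteristic polynomial is χ_A(x) = (x - 5)^4, so the eigenvalues are known. The minimal polynomial is
  m_A(x) = Π_λ (x − λ)^{k_λ}
where k_λ is the size of the *largest* Jordan block for λ (equivalently, the smallest k with (A − λI)^k v = 0 for every generalised eigenvector v of λ).

  λ = 5: largest Jordan block has size 3, contributing (x − 5)^3

So m_A(x) = (x - 5)^3 = x^3 - 15*x^2 + 75*x - 125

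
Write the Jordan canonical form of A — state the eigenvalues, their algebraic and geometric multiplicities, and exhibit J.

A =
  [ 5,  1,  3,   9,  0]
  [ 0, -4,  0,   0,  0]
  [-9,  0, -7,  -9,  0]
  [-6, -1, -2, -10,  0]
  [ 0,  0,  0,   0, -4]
J_2(-4) ⊕ J_2(-4) ⊕ J_1(-4)

The characteristic polynomial is
  det(x·I − A) = x^5 + 20*x^4 + 160*x^3 + 640*x^2 + 1280*x + 1024 = (x + 4)^5

Eigenvalues and multiplicities (the geometric multiplicity of λ is n − rank(A − λI), which equals the number of Jordan blocks for λ):
  λ = -4: algebraic multiplicity = 5, geometric multiplicity = 3

Determining the block sizes for each eigenvalue:
  λ = -4: with am = 5 and gm = 3, the partition is not yet determined (e.g. several partitions of 5 into 3 parts exist). Let N = A − (-4)·I. Computing rank(N^1) = 2, rank(N^2) = 0; the number of blocks of size ≥ j is rank(N^{j−1}) − rank(N^j), giving [3, 2]. So we have 2 block(s) of size 2, 1 block(s) of size 1 → block sizes [2, 2, 1]

Assembling the blocks gives a Jordan form
J =
  [-4,  1,  0,  0,  0]
  [ 0, -4,  0,  0,  0]
  [ 0,  0, -4,  1,  0]
  [ 0,  0,  0, -4,  0]
  [ 0,  0,  0,  0, -4]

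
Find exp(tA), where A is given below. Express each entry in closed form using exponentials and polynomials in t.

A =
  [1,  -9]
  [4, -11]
e^{tA} =
  [6*t*exp(-5*t) + exp(-5*t), -9*t*exp(-5*t)]
  [4*t*exp(-5*t), -6*t*exp(-5*t) + exp(-5*t)]

Strategy: write A = P · J · P⁻¹ where J is a Jordan canonical form, so e^{tA} = P · e^{tJ} · P⁻¹, and e^{tJ} can be computed block-by-block.

A has Jordan form
J =
  [-5,  1]
  [ 0, -5]
(up to reordering of blocks).

Per-block formulas:
  For a 2×2 Jordan block J_2(-5): exp(t · J_2(-5)) = e^(-5t)·(I + t·N), where N is the 2×2 nilpotent shift.

After assembling e^{tJ} and conjugating by P, we get:

e^{tA} =
  [6*t*exp(-5*t) + exp(-5*t), -9*t*exp(-5*t)]
  [4*t*exp(-5*t), -6*t*exp(-5*t) + exp(-5*t)]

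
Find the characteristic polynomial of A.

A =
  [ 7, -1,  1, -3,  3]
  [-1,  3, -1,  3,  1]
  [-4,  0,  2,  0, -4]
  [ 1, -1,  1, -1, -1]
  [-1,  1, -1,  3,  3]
x^5 - 14*x^4 + 72*x^3 - 176*x^2 + 208*x - 96

Expanding det(x·I − A) (e.g. by cofactor expansion or by noting that A is similar to its Jordan form J, which has the same characteristic polynomial as A) gives
  χ_A(x) = x^5 - 14*x^4 + 72*x^3 - 176*x^2 + 208*x - 96
which factors as (x - 6)*(x - 2)^4. The eigenvalues (with algebraic multiplicities) are λ = 2 with multiplicity 4, λ = 6 with multiplicity 1.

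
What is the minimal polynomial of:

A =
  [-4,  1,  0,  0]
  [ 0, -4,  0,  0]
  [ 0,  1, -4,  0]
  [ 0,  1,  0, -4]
x^2 + 8*x + 16

The characteristic polynomial is χ_A(x) = (x + 4)^4, so the eigenvalues are known. The minimal polynomial is
  m_A(x) = Π_λ (x − λ)^{k_λ}
where k_λ is the size of the *largest* Jordan block for λ (equivalently, the smallest k with (A − λI)^k v = 0 for every generalised eigenvector v of λ).

  λ = -4: largest Jordan block has size 2, contributing (x + 4)^2

So m_A(x) = (x + 4)^2 = x^2 + 8*x + 16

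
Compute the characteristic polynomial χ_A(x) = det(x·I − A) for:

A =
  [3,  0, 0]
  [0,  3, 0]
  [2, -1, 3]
x^3 - 9*x^2 + 27*x - 27

Expanding det(x·I − A) (e.g. by cofactor expansion or by noting that A is similar to its Jordan form J, which has the same characteristic polynomial as A) gives
  χ_A(x) = x^3 - 9*x^2 + 27*x - 27
which factors as (x - 3)^3. The eigenvalues (with algebraic multiplicities) are λ = 3 with multiplicity 3.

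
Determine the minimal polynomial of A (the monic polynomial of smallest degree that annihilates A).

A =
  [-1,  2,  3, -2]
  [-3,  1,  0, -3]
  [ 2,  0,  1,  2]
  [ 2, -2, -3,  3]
x^2 - 2*x + 1

The characteristic polynomial is χ_A(x) = (x - 1)^4, so the eigenvalues are known. The minimal polynomial is
  m_A(x) = Π_λ (x − λ)^{k_λ}
where k_λ is the size of the *largest* Jordan block for λ (equivalently, the smallest k with (A − λI)^k v = 0 for every generalised eigenvector v of λ).

  λ = 1: largest Jordan block has size 2, contributing (x − 1)^2

So m_A(x) = (x - 1)^2 = x^2 - 2*x + 1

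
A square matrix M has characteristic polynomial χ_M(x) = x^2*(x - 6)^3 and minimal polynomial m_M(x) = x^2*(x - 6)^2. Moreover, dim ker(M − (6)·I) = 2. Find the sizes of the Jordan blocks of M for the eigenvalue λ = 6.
Block sizes for λ = 6: [2, 1]

Step 1 — from the characteristic polynomial, algebraic multiplicity of λ = 6 is 3. From dim ker(M − (6)·I) = 2, there are exactly 2 Jordan blocks for λ = 6.
Step 2 — from the minimal polynomial, the factor (x − 6)^2 tells us the largest block for λ = 6 has size 2.
Step 3 — with total size 3, 2 blocks, and largest block 2, the block sizes (in nonincreasing order) are [2, 1].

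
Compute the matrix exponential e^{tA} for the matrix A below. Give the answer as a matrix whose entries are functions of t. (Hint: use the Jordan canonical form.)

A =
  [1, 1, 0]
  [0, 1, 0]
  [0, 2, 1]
e^{tA} =
  [exp(t), t*exp(t), 0]
  [0, exp(t), 0]
  [0, 2*t*exp(t), exp(t)]

Strategy: write A = P · J · P⁻¹ where J is a Jordan canonical form, so e^{tA} = P · e^{tJ} · P⁻¹, and e^{tJ} can be computed block-by-block.

A has Jordan form
J =
  [1, 1, 0]
  [0, 1, 0]
  [0, 0, 1]
(up to reordering of blocks).

Per-block formulas:
  For a 2×2 Jordan block J_2(1): exp(t · J_2(1)) = e^(1t)·(I + t·N), where N is the 2×2 nilpotent shift.
  For a 1×1 block at λ = 1: exp(t · [1]) = [e^(1t)].

After assembling e^{tJ} and conjugating by P, we get:

e^{tA} =
  [exp(t), t*exp(t), 0]
  [0, exp(t), 0]
  [0, 2*t*exp(t), exp(t)]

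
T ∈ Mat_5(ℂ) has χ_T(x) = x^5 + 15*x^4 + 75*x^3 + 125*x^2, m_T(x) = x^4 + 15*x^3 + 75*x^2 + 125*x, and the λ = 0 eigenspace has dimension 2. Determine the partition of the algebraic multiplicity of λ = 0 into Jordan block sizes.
Block sizes for λ = 0: [1, 1]

Step 1 — from the characteristic polynomial, algebraic multiplicity of λ = 0 is 2. From dim ker(T − (0)·I) = 2, there are exactly 2 Jordan blocks for λ = 0.
Step 2 — from the minimal polynomial, the factor (x − 0) tells us the largest block for λ = 0 has size 1.
Step 3 — with total size 2, 2 blocks, and largest block 1, the block sizes (in nonincreasing order) are [1, 1].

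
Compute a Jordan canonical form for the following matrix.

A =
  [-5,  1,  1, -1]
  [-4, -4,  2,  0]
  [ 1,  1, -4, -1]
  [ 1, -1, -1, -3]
J_3(-4) ⊕ J_1(-4)

The characteristic polynomial is
  det(x·I − A) = x^4 + 16*x^3 + 96*x^2 + 256*x + 256 = (x + 4)^4

Eigenvalues and multiplicities (the geometric multiplicity of λ is n − rank(A − λI), which equals the number of Jordan blocks for λ):
  λ = -4: algebraic multiplicity = 4, geometric multiplicity = 2

Determining the block sizes for each eigenvalue:
  λ = -4: with am = 4 and gm = 2, the partition is not yet determined (e.g. several partitions of 4 into 2 parts exist). Let N = A − (-4)·I. Computing rank(N^1) = 2, rank(N^2) = 1, rank(N^3) = 0; the number of blocks of size ≥ j is rank(N^{j−1}) − rank(N^j), giving [2, 1, 1]. So we have 1 block(s) of size 3, 1 block(s) of size 1 → block sizes [3, 1]

Assembling the blocks gives a Jordan form
J =
  [-4,  1,  0,  0]
  [ 0, -4,  1,  0]
  [ 0,  0, -4,  0]
  [ 0,  0,  0, -4]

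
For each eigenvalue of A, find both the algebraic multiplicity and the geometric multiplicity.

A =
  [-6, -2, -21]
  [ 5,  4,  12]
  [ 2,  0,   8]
λ = 2: alg = 3, geom = 1

Step 1 — factor the characteristic polynomial to read off the algebraic multiplicities:
  χ_A(x) = (x - 2)^3

Step 2 — compute geometric multiplicities via the rank-nullity identity g(λ) = n − rank(A − λI):
  rank(A − (2)·I) = 2, so dim ker(A − (2)·I) = n − 2 = 1

Summary:
  λ = 2: algebraic multiplicity = 3, geometric multiplicity = 1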